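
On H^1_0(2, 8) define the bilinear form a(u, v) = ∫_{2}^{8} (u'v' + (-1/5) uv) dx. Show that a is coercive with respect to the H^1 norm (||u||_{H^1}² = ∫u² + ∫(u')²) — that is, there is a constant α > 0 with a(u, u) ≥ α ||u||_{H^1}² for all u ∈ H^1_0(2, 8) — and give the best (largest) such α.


α = (-36/5 + π^2)/(π^2 + 36)

Coercivity of a(·,·) on H^1_0(2, 8) means a(u, u) ≥ α ||u||_{H^1}² for every u ∈ H^1_0.
The interval has length L = 6, and Poincaré/coercivity depend only on L. Here a(u, u) = ∫(u')² + (-1/5)·∫u².
Here c = -1/5 < 0 with |c| < (π/L)² = π^2/36, so coercivity still holds. The condition a(u,u) ≥ α||u||_{H^1}² reads (1−α)∫(u')² ≥ (α−c)∫u². Any admissible α is ≤ 1 (rapidly oscillating u have ∫u²/∫(u')² → 0), and α = 1 would force 0 ≥ (1−c)∫u², impossible since c < 1; so 1−α > 0. By the sharp Poincaré inequality on H^1_0 of an interval of length L, ∫(u')² ≥ (π/L)²∫u² with equality for the first sine mode sin(π(x−x₀)/L) (x₀ the left endpoint), so the inequality holds for all u iff (1−α)(π/L)² ≥ α − c, i.e. α ≤ ((π/L)² + c)/((π/L)² + 1) = (1 + c(L/π)²)/(1 + (L/π)²). (Direct route, valid since c ≤ 0: Poincaré gives c∫u² ≥ c(L/π)²∫(u')², so a(u,u) ≥ (1 + c(L/π)²)∫(u')², while ||u||_{H^1}² ≤ (1 + (L/π)²)∫(u')²; dividing yields the same α.) With (π/L)² = π^2/36 and c = -1/5, the largest admissible constant is α = ((π/L)² + c)/((π/L)² + 1).
Simplifying, α = (-36/5 + π^2)/(π^2 + 36).


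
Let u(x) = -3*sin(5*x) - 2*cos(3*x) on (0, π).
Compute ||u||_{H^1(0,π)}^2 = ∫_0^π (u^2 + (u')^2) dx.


||u||_{H^1(0,π)}^2 = 137*π

u'(x) = 6*sin(3*x) - 15*cos(5*x).
Expand u² and (u')² and integrate term by term on (0, π), using: for integers n ≥ 1, ∫_0^π sin²(nx) dx = ∫_0^π cos²(nx) dx = π/2; for n ≠ n', ∫_0^π sin(nx)sin(n'x) dx = ∫_0^π cos(nx)cos(n'x) dx = 0; and by product-to-sum, ∫_0^π sin(nx)cos(n'x) dx = ½∫_0^π [sin((n+n')x) + sin((n−n')x)] dx, which is 0 when n+n' is even and 2n/(n²−n'²) when n+n' is odd (it need not vanish on (0, π)).
  u² squared terms: (-3)²·∫sin(5x)² dx = 9·π/2 = 9*π/2;  (-2)²·∫cos(3x)² dx = 4·π/2 = 2*π.
  u² cross terms: 2·(-3)·(-2)·∫sin(5x)·cos(3x) dx = 12·(0) = 0.
  So ∫_0^π u² dx = 9*π/2 + 2*π + 0 = 13*π/2.
  (u')² squared terms: (-15)²·∫cos(5x)² dx = 225·π/2 = 225*π/2;  (6)²·∫sin(3x)² dx = 36·π/2 = 18*π.
  (u')² cross terms: 2·(-15)·(6)·∫cos(5x)·sin(3x) dx = -180·(0) = 0.
  So ∫_0^π (u')² dx = 225*π/2 + 18*π + 0 = 261*π/2.
||u||_{H^1}^2 = (13*π/2) + (261*π/2) = 137*π.


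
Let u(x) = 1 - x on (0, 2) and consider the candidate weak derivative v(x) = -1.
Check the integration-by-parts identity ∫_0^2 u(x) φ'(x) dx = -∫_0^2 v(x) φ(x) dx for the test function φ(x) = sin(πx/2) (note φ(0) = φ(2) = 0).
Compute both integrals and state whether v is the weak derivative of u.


LHS = 4/π, RHS = 4/π. Yes, v = u' weakly.

u(x) = 1 - x, classical derivative u'(x) = -1.
φ(x) = sin(πx/2), so φ'(x) = π*cos(π*x/2)/2.
Note φ(0) = φ(2) = 0, so the boundary term u·φ vanishes.
LHS = ∫_0^2 u(x) φ'(x) dx = ∫_0^2 (-π*x*cos(π*x/2)/2 + π*cos(π*x/2)/2) dx. Term by term:
  ∫_0^2 π*cos(π*x/2)/2 dx = 0;  ∫_0^2 -π*x*cos(π*x/2)/2 dx = 4/π.
Sum: 0 + 4/π = 4/π.
So LHS = 4/π.
∫_0^2 v(x) φ(x) dx = ∫_0^2 (-sin(π*x/2)) dx. Term by term:
  ∫_0^2 -sin(π*x/2) dx = -4/π.
So RHS = -∫_0^2 v(x) φ(x) dx = 4/π.
LHS = RHS, so the identity holds for this test φ.
Moreover u is smooth here and v(x) = u'(x) = -1 pointwise, so the identity holds for every test function. Hence v is the weak derivative of u.


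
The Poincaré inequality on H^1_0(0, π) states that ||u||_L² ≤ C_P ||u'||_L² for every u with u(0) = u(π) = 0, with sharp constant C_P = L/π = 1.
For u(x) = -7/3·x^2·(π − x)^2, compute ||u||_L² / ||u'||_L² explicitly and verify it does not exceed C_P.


||u||_L² / ||u'||_L² = sqrt(3)*π/6 < C_P = 1.

u(x) = -7/3·x^2·(π − x)^2, so u'(x) = 14*x*(x*(π - x) - (x - π)^2)/3.
u(x) = -7/3·x^2·(π − x)^2 vanishes at x = 0 and x = π, so u ∈ H^1_0(0, π). Differentiate via the product rule and integrate the resulting polynomials term by term.
  ∫_0^π u² dx = ∫_0^π (49*x^8/9 - 196*π*x^7/9 + 98*π^2*x^6/3 - 196*π^3*x^5/9 + 49*π^4*x^4/9) dx. Term by term:
    ∫_0^π 49*x^8/9 dx = 49*π^9/81;  ∫_0^π -196*π*x^7/9 dx = -49*π^9/18;  ∫_0^π 98*π^2*x^6/3 dx = 14*π^9/3;
    ∫_0^π -196*π^3*x^5/9 dx = -98*π^9/27;  ∫_0^π 49*π^4*x^4/9 dx = 49*π^9/45.
  Sum: 49*π^9/81 − 49*π^9/18 + 14*π^9/3 − 98*π^9/27 + 49*π^9/45 = 7*π^9/810.
  ∫_0^π (u')² dx = ∫_0^π (784*x^6/9 - 784*π*x^5/3 + 2548*π^2*x^4/9 - 392*π^3*x^3/3 + 196*π^4*x^2/9) dx. Term by term:
    ∫_0^π 784*x^6/9 dx = 112*π^7/9;  ∫_0^π -784*π*x^5/3 dx = -392*π^7/9;  ∫_0^π 2548*π^2*x^4/9 dx = 2548*π^7/45;
    ∫_0^π -392*π^3*x^3/3 dx = -98*π^7/3;  ∫_0^π 196*π^4*x^2/9 dx = 196*π^7/27.
  Sum: 112*π^7/9 − 392*π^7/9 + 2548*π^7/45 − 98*π^7/3 + 196*π^7/27 = 14*π^7/135.
∫_0^π u² dx = 7*π^9/810, so ||u||_L² = sqrt(70)*π^(9/2)/90.
∫_0^π (u')² dx = 14*π^7/135, so ||u'||_L² = sqrt(210)*π^(7/2)/45.
Ratio ||u||_L² / ||u'||_L² = sqrt(3)*π/6.
Sharp Poincaré constant on H^1_0(0, π) is C_P = L/π = 1, achieved by sin(x).
A polynomial bump cannot attain the sharp Poincaré constant (only the first sine eigenfunction does), so the ratio is strictly less than C_P, consistent with ||u||_L² ≤ C_P ||u'||_L².


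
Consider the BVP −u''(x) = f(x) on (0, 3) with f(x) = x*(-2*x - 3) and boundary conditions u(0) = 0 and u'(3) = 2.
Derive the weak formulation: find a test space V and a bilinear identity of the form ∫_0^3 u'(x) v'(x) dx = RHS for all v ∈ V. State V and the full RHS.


V = {v ∈ H^1(0, 3) : v(0) = 0} (test functions vanish at x = 0 where u is specified); weak form: ∫_0^3 u'v' dx = ∫_0^3 (x*(-2*x - 3)) v dx + 2·v(3) for all v ∈ V.

Multiply both sides by a test function v and integrate from 0 to 3:
  ∫_0^3 −u''(x) v(x) dx = ∫_0^3 f(x) v(x) dx.
Integrate the LHS by parts once:
  ∫_0^3 −u'' v dx = −[u'(x) v(x)]_0^3 + ∫_0^3 u'(x) v'(x) dx.
Thus ∫_0^3 u'(x) v'(x) dx = ∫_0^3 f(x) v(x) dx + [u'(x) v(x)]_0^3.
Choose V so that boundary terms are either known or forced to vanish.
Mixed BC: u(0) = 0 (Dirichlet) and u'(3) = 2 (Neumann). Define V = {v ∈ H^1(0, 3) : v(0) = 0}. Then [u' v]_0^3 = u'(3)·v(3) − u'(0)·0 = 2·v(3).
Weak formulation: find u (satisfying any essential BC) such that ∫_0^3 u'(x) v'(x) dx = ∫_0^3 f v dx + 2·v(3) for all v ∈ V (Dirichlet at 0 absorbed into V; Neumann datum at x = 3 contributes the boundary term).
Substituting f(x) = x*(-2*x - 3), the right-hand side is ∫_0^3 (x*(-2*x - 3)) v dx + 2·v(3).


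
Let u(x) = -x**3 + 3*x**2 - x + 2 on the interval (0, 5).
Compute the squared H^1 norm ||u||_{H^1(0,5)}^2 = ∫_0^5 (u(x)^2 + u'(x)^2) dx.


||u||_{H^1}^2 = 124525/42

The H^1 norm (squared) on an interval (0, L) is
  ||u||_{H^1}^2 = ∫_0^L u(x)^2 dx + ∫_0^L u'(x)^2 dx.
Compute u'(x) = -3*x**2 + 6*x - 1.
Then u(x)^2 = x**6 - 6*x**5 + 11*x**4 - 10*x**3 + 13*x**2 - 4*x + 4 and u'(x)^2 = 9*x**4 - 36*x**3 + 42*x**2 - 12*x + 1.
Integrate each monomial from 0 to 5 using ∫_0^5 c·x^n dx = c·5^(n+1)/(n+1):
  ∫_0^5 u(x)^2 dx = ∫_0^5 (x^6 - 6*x^5 + 11*x^4 - 10*x^3 + 13*x^2 - 4*x + 4) dx. Term by term:
    ∫_0^5 x^6 dx = 78125/7;  ∫_0^5 -6*x^5 dx = -15625;  ∫_0^5 11*x^4 dx = 6875;
    ∫_0^5 -10*x^3 dx = -3125/2;  ∫_0^5 13*x^2 dx = 1625/3;  ∫_0^5 -4*x dx = -50;
    ∫_0^5 4 dx = 20.
  Sum: 78125/7 − 15625 + 6875 − 3125/2 + 1625/3 − 50 + 20 = 57115/42.
  ∫_0^5 u'(x)^2 dx = ∫_0^5 (9*x^4 - 36*x^3 + 42*x^2 - 12*x + 1) dx. Term by term:
    ∫_0^5 9*x^4 dx = 5625;  ∫_0^5 -36*x^3 dx = -5625;  ∫_0^5 42*x^2 dx = 1750;
    ∫_0^5 -12*x dx = -150;  ∫_0^5 1 dx = 5.
  Sum: 5625 − 5625 + 1750 − 150 + 5 = 1605.
Adding: ||u||_{H^1}^2 = 57115/42 + 1605 = 124525/42.


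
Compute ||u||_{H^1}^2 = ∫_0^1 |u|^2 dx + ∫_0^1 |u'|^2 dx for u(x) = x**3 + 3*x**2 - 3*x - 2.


||u||_{H^1}^2 = 913/70

The H^1 norm (squared) on an interval (0, L) is
  ||u||_{H^1}^2 = ∫_0^L u(x)^2 dx + ∫_0^L u'(x)^2 dx.
Compute u'(x) = 3*x**2 + 6*x - 3.
Then u(x)^2 = x**6 + 6*x**5 + 3*x**4 - 22*x**3 - 3*x**2 + 12*x + 4 and u'(x)^2 = 9*x**4 + 36*x**3 + 18*x**2 - 36*x + 9.
Integrate each monomial from 0 to 1 using ∫_0^1 c·x^n dx = c·1^(n+1)/(n+1):
  ∫_0^1 u(x)^2 dx = ∫_0^1 (x^6 + 6*x^5 + 3*x^4 - 22*x^3 - 3*x^2 + 12*x + 4) dx. Term by term:
    ∫_0^1 x^6 dx = 1/7;  ∫_0^1 6*x^5 dx = 1;  ∫_0^1 3*x^4 dx = 3/5;
    ∫_0^1 -22*x^3 dx = -11/2;  ∫_0^1 -3*x^2 dx = -1;  ∫_0^1 12*x dx = 6;
    ∫_0^1 4 dx = 4.
  Sum: 1/7 + 1 + 3/5 − 11/2 − 1 + 6 + 4 = 367/70.
  ∫_0^1 u'(x)^2 dx = ∫_0^1 (9*x^4 + 36*x^3 + 18*x^2 - 36*x + 9) dx. Term by term:
    ∫_0^1 9*x^4 dx = 9/5;  ∫_0^1 36*x^3 dx = 9;  ∫_0^1 18*x^2 dx = 6;
    ∫_0^1 -36*x dx = -18;  ∫_0^1 9 dx = 9.
  Sum: 9/5 + 9 + 6 − 18 + 9 = 39/5.
Adding: ||u||_{H^1}^2 = 367/70 + 39/5 = 913/70.


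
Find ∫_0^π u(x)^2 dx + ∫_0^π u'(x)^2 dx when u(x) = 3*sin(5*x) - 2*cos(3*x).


||u||_{H^1(0,π)}^2 = 137*π

u'(x) = 6*sin(3*x) + 15*cos(5*x).
Expand u² and (u')² and integrate term by term on (0, π), using: for integers n ≥ 1, ∫_0^π sin²(nx) dx = ∫_0^π cos²(nx) dx = π/2; for n ≠ n', ∫_0^π sin(nx)sin(n'x) dx = ∫_0^π cos(nx)cos(n'x) dx = 0; and by product-to-sum, ∫_0^π sin(nx)cos(n'x) dx = ½∫_0^π [sin((n+n')x) + sin((n−n')x)] dx, which is 0 when n+n' is even and 2n/(n²−n'²) when n+n' is odd (it need not vanish on (0, π)).
  u² squared terms: (-2)²·∫cos(3x)² dx = 4·π/2 = 2*π;  (3)²·∫sin(5x)² dx = 9·π/2 = 9*π/2.
  u² cross terms: 2·(-2)·(3)·∫cos(3x)·sin(5x) dx = -12·(0) = 0.
  So ∫_0^π u² dx = 2*π + 9*π/2 + 0 = 13*π/2.
  (u')² squared terms: (6)²·∫sin(3x)² dx = 36·π/2 = 18*π;  (15)²·∫cos(5x)² dx = 225·π/2 = 225*π/2.
  (u')² cross terms: 2·(6)·(15)·∫sin(3x)·cos(5x) dx = 180·(0) = 0.
  So ∫_0^π (u')² dx = 18*π + 225*π/2 + 0 = 261*π/2.
||u||_{H^1}^2 = (13*π/2) + (261*π/2) = 137*π.


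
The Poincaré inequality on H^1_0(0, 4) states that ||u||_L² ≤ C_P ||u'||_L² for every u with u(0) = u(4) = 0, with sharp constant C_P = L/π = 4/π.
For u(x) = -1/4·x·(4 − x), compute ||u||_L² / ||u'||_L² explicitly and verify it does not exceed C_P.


||u||_L² / ||u'||_L² = 2*sqrt(10)/5 < C_P = 4/π.

u(x) = -1/4·x·(4 − x), so u'(x) = x/2 - 1.
u(x) = -1/4·x·(4 − x) vanishes at x = 0 and x = 4, so u ∈ H^1_0(0, 4). Differentiate via the product rule and integrate the resulting polynomials term by term.
  ∫_0^4 u² dx = ∫_0^4 (x^4/16 - x^3/2 + x^2) dx. Term by term:
    ∫_0^4 x^4/16 dx = 64/5;  ∫_0^4 -x^3/2 dx = -32;  ∫_0^4 x^2 dx = 64/3.
  Sum: 64/5 − 32 + 64/3 = 32/15.
  ∫_0^4 (u')² dx = ∫_0^4 (x^2/4 - x + 1) dx. Term by term:
    ∫_0^4 x^2/4 dx = 16/3;  ∫_0^4 -x dx = -8;  ∫_0^4 1 dx = 4.
  Sum: 16/3 − 8 + 4 = 4/3.
∫_0^4 u² dx = 32/15, so ||u||_L² = 4*sqrt(30)/15.
∫_0^4 (u')² dx = 4/3, so ||u'||_L² = 2*sqrt(3)/3.
Ratio ||u||_L² / ||u'||_L² = 2*sqrt(10)/5.
Sharp Poincaré constant on H^1_0(0, 4) is C_P = L/π = 4/π, achieved by sin(π/4·x).
A polynomial bump cannot attain the sharp Poincaré constant (only the first sine eigenfunction does), so the ratio is strictly less than C_P, consistent with ||u||_L² ≤ C_P ||u'||_L².


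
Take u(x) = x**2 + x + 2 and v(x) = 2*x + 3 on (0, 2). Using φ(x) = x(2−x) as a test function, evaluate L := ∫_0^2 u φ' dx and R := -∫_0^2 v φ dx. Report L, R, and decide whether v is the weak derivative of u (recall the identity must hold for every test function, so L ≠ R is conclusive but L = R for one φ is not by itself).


LHS = -4, RHS = -20/3. No, v is not the weak derivative of u.

u(x) = x**2 + x + 2, classical derivative u'(x) = 2*x + 1.
φ(x) = x(2−x), so φ'(x) = 2 - 2*x.
Note φ(0) = φ(2) = 0, so the boundary term u·φ vanishes.
LHS = ∫_0^2 u(x) φ'(x) dx = ∫_0^2 (-2*x^3 - 2*x + 4) dx. Term by term:
  ∫_0^2 -2*x^3 dx = -8;  ∫_0^2 -2*x dx = -4;  ∫_0^2 4 dx = 8.
Sum: -8 − 4 + 8 = -4.
So LHS = -4.
∫_0^2 v(x) φ(x) dx = ∫_0^2 (-2*x^3 + x^2 + 6*x) dx. Term by term:
  ∫_0^2 -2*x^3 dx = -8;  ∫_0^2 x^2 dx = 8/3;  ∫_0^2 6*x dx = 12.
Sum: -8 + 8/3 + 12 = 20/3.
So RHS = -∫_0^2 v(x) φ(x) dx = -20/3.
LHS − RHS = 8/3 ≠ 0, so the identity fails.
(For a valid weak derivative the identity must hold for EVERY test function, in particular this one. The failure shows v is NOT the weak derivative of u.)
Correct weak derivative would be u'(x) = 2*x + 1.


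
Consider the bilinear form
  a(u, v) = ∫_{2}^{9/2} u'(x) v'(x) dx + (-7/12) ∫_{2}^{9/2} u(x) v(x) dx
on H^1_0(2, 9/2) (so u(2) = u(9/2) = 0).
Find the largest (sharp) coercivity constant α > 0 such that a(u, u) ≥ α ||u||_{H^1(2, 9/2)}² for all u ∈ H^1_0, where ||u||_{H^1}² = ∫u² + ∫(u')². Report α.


α = (-175 + 48*π^2)/(12*(25 + 4*π^2))

Coercivity of a(·,·) on H^1_0(2, 9/2) means a(u, u) ≥ α ||u||_{H^1}² for every u ∈ H^1_0.
The interval has length L = 5/2, and Poincaré/coercivity depend only on L. Here a(u, u) = ∫(u')² + (-7/12)·∫u².
Here c = -7/12 < 0 with |c| < (π/L)² = 4*π^2/25, so coercivity still holds. The condition a(u,u) ≥ α||u||_{H^1}² reads (1−α)∫(u')² ≥ (α−c)∫u². Any admissible α is ≤ 1 (rapidly oscillating u have ∫u²/∫(u')² → 0), and α = 1 would force 0 ≥ (1−c)∫u², impossible since c < 1; so 1−α > 0. By the sharp Poincaré inequality on H^1_0 of an interval of length L, ∫(u')² ≥ (π/L)²∫u² with equality for the first sine mode sin(π(x−x₀)/L) (x₀ the left endpoint), so the inequality holds for all u iff (1−α)(π/L)² ≥ α − c, i.e. α ≤ ((π/L)² + c)/((π/L)² + 1) = (1 + c(L/π)²)/(1 + (L/π)²). (Direct route, valid since c ≤ 0: Poincaré gives c∫u² ≥ c(L/π)²∫(u')², so a(u,u) ≥ (1 + c(L/π)²)∫(u')², while ||u||_{H^1}² ≤ (1 + (L/π)²)∫(u')²; dividing yields the same α.) With (π/L)² = 4*π^2/25 and c = -7/12, the largest admissible constant is α = ((π/L)² + c)/((π/L)² + 1).
Simplifying, α = (-175 + 48*π^2)/(12*(25 + 4*π^2)).


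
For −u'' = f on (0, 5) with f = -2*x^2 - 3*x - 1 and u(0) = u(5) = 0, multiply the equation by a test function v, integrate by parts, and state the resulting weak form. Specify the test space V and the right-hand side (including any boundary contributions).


V = H^1_0(0, 5) (so v(0) = v(5) = 0); weak form: ∫_0^5 u'v' dx = ∫_0^5 (-2*x^2 - 3*x - 1) v dx for all v ∈ V.

Multiply both sides by a test function v and integrate from 0 to 5:
  ∫_0^5 −u''(x) v(x) dx = ∫_0^5 f(x) v(x) dx.
Integrate the LHS by parts once:
  ∫_0^5 −u'' v dx = −[u'(x) v(x)]_0^5 + ∫_0^5 u'(x) v'(x) dx.
Thus ∫_0^5 u'(x) v'(x) dx = ∫_0^5 f(x) v(x) dx + [u'(x) v(x)]_0^5.
Choose V so that boundary terms are either known or forced to vanish.
u is Dirichlet: u(0) = u(5) = 0. Let V = H^1_0(0, 5); then v(0) = v(5) = 0, and [u' v]_0^5 = 0.
Weak formulation: find u (satisfying any essential BC) such that ∫_0^5 u'(x) v'(x) dx = ∫_0^5 f v dx for all v ∈ V.
Substituting f(x) = -2*x^2 - 3*x - 1, the right-hand side is ∫_0^5 (-2*x^2 - 3*x - 1) v dx.


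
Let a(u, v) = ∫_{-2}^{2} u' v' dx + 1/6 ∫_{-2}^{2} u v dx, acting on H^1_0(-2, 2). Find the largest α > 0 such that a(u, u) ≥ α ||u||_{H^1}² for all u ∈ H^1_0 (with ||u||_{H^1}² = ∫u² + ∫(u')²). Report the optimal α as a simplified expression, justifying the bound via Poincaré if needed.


α = (8/3 + π^2)/(π^2 + 16)

Coercivity of a(·,·) on H^1_0(-2, 2) means a(u, u) ≥ α ||u||_{H^1}² for every u ∈ H^1_0.
The interval has length L = 4, and Poincaré/coercivity depend only on L. Here a(u, u) = ∫(u')² + (1/6)·∫u².
Here 0 < c = 1/6 < 1. The condition a(u,u) ≥ α||u||_{H^1}² reads (1−α)∫(u')² ≥ (α−c)∫u². Any admissible α is ≤ 1 (rapidly oscillating u have ∫u²/∫(u')² → 0), and α = 1 would force 0 ≥ (1−c)∫u², impossible since c < 1; so 1−α > 0. By the sharp Poincaré inequality on H^1_0 of an interval of length L, ∫(u')² ≥ (π/L)²∫u² with equality for the first sine mode sin(π(x−x₀)/L) (x₀ the left endpoint), so the inequality holds for all u iff (1−α)(π/L)² ≥ α − c, i.e. α ≤ ((π/L)² + c)/((π/L)² + 1) = (1 + c(L/π)²)/(1 + (L/π)²). With (π/L)² = π^2/16 and c = 1/6, the largest admissible constant is α = ((π/L)² + c)/((π/L)² + 1).
Simplifying, α = (8/3 + π^2)/(π^2 + 16).


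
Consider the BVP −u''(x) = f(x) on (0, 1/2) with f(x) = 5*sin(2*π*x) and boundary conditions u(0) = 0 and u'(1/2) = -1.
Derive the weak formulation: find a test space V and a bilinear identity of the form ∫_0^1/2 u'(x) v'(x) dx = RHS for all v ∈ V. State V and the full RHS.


V = {v ∈ H^1(0, 1/2) : v(0) = 0} (test functions vanish at x = 0 where u is specified); weak form: ∫_0^1/2 u'v' dx = ∫_0^1/2 (5*sin(2*π*x)) v dx − v(1/2) for all v ∈ V.

Multiply both sides by a test function v and integrate from 0 to 1/2:
  ∫_0^1/2 −u''(x) v(x) dx = ∫_0^1/2 f(x) v(x) dx.
Integrate the LHS by parts once:
  ∫_0^1/2 −u'' v dx = −[u'(x) v(x)]_0^1/2 + ∫_0^1/2 u'(x) v'(x) dx.
Thus ∫_0^1/2 u'(x) v'(x) dx = ∫_0^1/2 f(x) v(x) dx + [u'(x) v(x)]_0^1/2.
Choose V so that boundary terms are either known or forced to vanish.
Mixed BC: u(0) = 0 (Dirichlet) and u'(1/2) = -1 (Neumann). Define V = {v ∈ H^1(0, 1/2) : v(0) = 0}. Then [u' v]_0^1/2 = u'(1/2)·v(1/2) − u'(0)·0 = − v(1/2).
Weak formulation: find u (satisfying any essential BC) such that ∫_0^1/2 u'(x) v'(x) dx = ∫_0^1/2 f v dx − v(1/2) for all v ∈ V (Dirichlet at 0 absorbed into V; Neumann datum at x = 1/2 contributes the boundary term).
Substituting f(x) = 5*sin(2*π*x), the right-hand side is ∫_0^1/2 (5*sin(2*π*x)) v dx − v(1/2).


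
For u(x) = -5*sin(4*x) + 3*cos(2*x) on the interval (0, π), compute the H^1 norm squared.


||u||_{H^1(0,π)}^2 = 235*π

u'(x) = -6*sin(2*x) - 20*cos(4*x).
Expand u² and (u')² and integrate term by term on (0, π), using: for integers n ≥ 1, ∫_0^π sin²(nx) dx = ∫_0^π cos²(nx) dx = π/2; for n ≠ n', ∫_0^π sin(nx)sin(n'x) dx = ∫_0^π cos(nx)cos(n'x) dx = 0; and by product-to-sum, ∫_0^π sin(nx)cos(n'x) dx = ½∫_0^π [sin((n+n')x) + sin((n−n')x)] dx, which is 0 when n+n' is even and 2n/(n²−n'²) when n+n' is odd (it need not vanish on (0, π)).
  u² squared terms: (-5)²·∫sin(4x)² dx = 25·π/2 = 25*π/2;  (3)²·∫cos(2x)² dx = 9·π/2 = 9*π/2.
  u² cross terms: 2·(-5)·(3)·∫sin(4x)·cos(2x) dx = -30·(0) = 0.
  So ∫_0^π u² dx = 25*π/2 + 9*π/2 + 0 = 17*π.
  (u')² squared terms: (-20)²·∫cos(4x)² dx = 400·π/2 = 200*π;  (-6)²·∫sin(2x)² dx = 36·π/2 = 18*π.
  (u')² cross terms: 2·(-20)·(-6)·∫cos(4x)·sin(2x) dx = 240·(0) = 0.
  So ∫_0^π (u')² dx = 200*π + 18*π + 0 = 218*π.
||u||_{H^1}^2 = (17*π) + (218*π) = 235*π.


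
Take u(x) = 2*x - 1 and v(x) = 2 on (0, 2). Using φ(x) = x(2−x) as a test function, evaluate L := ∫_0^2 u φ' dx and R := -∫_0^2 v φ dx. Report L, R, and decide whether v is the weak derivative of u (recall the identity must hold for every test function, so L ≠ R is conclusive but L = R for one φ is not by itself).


LHS = -8/3, RHS = -8/3. Yes, v = u' weakly.

u(x) = 2*x - 1, classical derivative u'(x) = 2.
φ(x) = x(2−x), so φ'(x) = 2 - 2*x.
Note φ(0) = φ(2) = 0, so the boundary term u·φ vanishes.
LHS = ∫_0^2 u(x) φ'(x) dx = ∫_0^2 (-4*x^2 + 6*x - 2) dx. Term by term:
  ∫_0^2 -4*x^2 dx = -32/3;  ∫_0^2 6*x dx = 12;  ∫_0^2 -2 dx = -4.
Sum: -32/3 + 12 − 4 = -8/3.
So LHS = -8/3.
∫_0^2 v(x) φ(x) dx = ∫_0^2 (-2*x^2 + 4*x) dx. Term by term:
  ∫_0^2 -2*x^2 dx = -16/3;  ∫_0^2 4*x dx = 8.
Sum: -16/3 + 8 = 8/3.
So RHS = -∫_0^2 v(x) φ(x) dx = -8/3.
LHS = RHS, so the identity holds for this test φ.
Moreover u is smooth here and v(x) = u'(x) = 2 pointwise, so the identity holds for every test function. Hence v is the weak derivative of u.


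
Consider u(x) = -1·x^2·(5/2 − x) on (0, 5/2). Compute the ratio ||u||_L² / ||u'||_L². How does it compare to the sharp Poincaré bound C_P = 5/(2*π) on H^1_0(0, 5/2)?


||u||_L² / ||u'||_L² = 5*sqrt(14)/28 < C_P = 5/(2*π).

u(x) = -1·x^2·(5/2 − x), so u'(x) = x*(3*x - 5).
u(x) = -1·x^2·(5/2 − x) vanishes at x = 0 and x = 5/2, so u ∈ H^1_0(0, 5/2). Differentiate via the product rule and integrate the resulting polynomials term by term.
  ∫_0^5/2 u² dx = ∫_0^5/2 (x^6 - 5*x^5 + 25*x^4/4) dx. Term by term:
    ∫_0^5/2 x^6 dx = 78125/896;  ∫_0^5/2 -5*x^5 dx = -78125/384;  ∫_0^5/2 25*x^4/4 dx = 15625/128.
  Sum: 78125/896 − 78125/384 + 15625/128 = 15625/2688.
  ∫_0^5/2 (u')² dx = ∫_0^5/2 (9*x^4 - 30*x^3 + 25*x^2) dx. Term by term:
    ∫_0^5/2 9*x^4 dx = 5625/32;  ∫_0^5/2 -30*x^3 dx = -9375/32;  ∫_0^5/2 25*x^2 dx = 3125/24.
  Sum: 5625/32 − 9375/32 + 3125/24 = 625/48.
∫_0^5/2 u² dx = 15625/2688, so ||u||_L² = 125*sqrt(42)/336.
∫_0^5/2 (u')² dx = 625/48, so ||u'||_L² = 25*sqrt(3)/12.
Ratio ||u||_L² / ||u'||_L² = 5*sqrt(14)/28.
Sharp Poincaré constant on H^1_0(0, 5/2) is C_P = L/π = 5/(2*π), achieved by sin(2*π/5·x).
A polynomial bump cannot attain the sharp Poincaré constant (only the first sine eigenfunction does), so the ratio is strictly less than C_P, consistent with ||u||_L² ≤ C_P ||u'||_L².


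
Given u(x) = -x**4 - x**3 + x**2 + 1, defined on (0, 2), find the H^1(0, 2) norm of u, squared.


||u||_{H^1}^2 = 170302/315

The H^1 norm (squared) on an interval (0, L) is
  ||u||_{H^1}^2 = ∫_0^L u(x)^2 dx + ∫_0^L u'(x)^2 dx.
Compute u'(x) = -4*x**3 - 3*x**2 + 2*x.
Then u(x)^2 = x**8 + 2*x**7 - x**6 - 2*x**5 - x**4 - 2*x**3 + 2*x**2 + 1 and u'(x)^2 = 16*x**6 + 24*x**5 - 7*x**4 - 12*x**3 + 4*x**2.
Integrate each monomial from 0 to 2 using ∫_0^2 c·x^n dx = c·2^(n+1)/(n+1):
  ∫_0^2 u(x)^2 dx = ∫_0^2 (x^8 + 2*x^7 - x^6 - 2*x^5 - x^4 - 2*x^3 + 2*x^2 + 1) dx. Term by term:
    ∫_0^2 x^8 dx = 512/9;  ∫_0^2 2*x^7 dx = 64;  ∫_0^2 -x^6 dx = -128/7;
    ∫_0^2 -2*x^5 dx = -64/3;  ∫_0^2 -x^4 dx = -32/5;  ∫_0^2 -2*x^3 dx = -8;
    ∫_0^2 2*x^2 dx = 16/3;  ∫_0^2 1 dx = 2.
  Sum: 512/9 + 64 − 128/7 − 64/3 − 32/5 − 8 + 16/3 + 2 = 23374/315.
  ∫_0^2 u'(x)^2 dx = ∫_0^2 (16*x^6 + 24*x^5 - 7*x^4 - 12*x^3 + 4*x^2) dx. Term by term:
    ∫_0^2 16*x^6 dx = 2048/7;  ∫_0^2 24*x^5 dx = 256;  ∫_0^2 -7*x^4 dx = -224/5;
    ∫_0^2 -12*x^3 dx = -48;  ∫_0^2 4*x^2 dx = 32/3.
  Sum: 2048/7 + 256 − 224/5 − 48 + 32/3 = 48976/105.
Adding: ||u||_{H^1}^2 = 23374/315 + 48976/105 = 170302/315.


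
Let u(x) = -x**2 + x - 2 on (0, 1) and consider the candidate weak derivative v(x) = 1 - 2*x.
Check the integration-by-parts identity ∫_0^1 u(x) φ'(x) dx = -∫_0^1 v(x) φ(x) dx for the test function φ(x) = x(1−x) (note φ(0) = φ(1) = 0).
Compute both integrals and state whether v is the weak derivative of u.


LHS = 0, RHS = 0. Yes, v = u' weakly.

u(x) = -x**2 + x - 2, classical derivative u'(x) = 1 - 2*x.
φ(x) = x(1−x), so φ'(x) = 1 - 2*x.
Note φ(0) = φ(1) = 0, so the boundary term u·φ vanishes.
LHS = ∫_0^1 u(x) φ'(x) dx = ∫_0^1 (2*x^3 - 3*x^2 + 5*x - 2) dx. Term by term:
  ∫_0^1 2*x^3 dx = 1/2;  ∫_0^1 -3*x^2 dx = -1;  ∫_0^1 5*x dx = 5/2;
  ∫_0^1 -2 dx = -2.
Sum: 1/2 − 1 + 5/2 − 2 = 0.
So LHS = 0.
∫_0^1 v(x) φ(x) dx = ∫_0^1 (2*x^3 - 3*x^2 + x) dx. Term by term:
  ∫_0^1 2*x^3 dx = 1/2;  ∫_0^1 -3*x^2 dx = -1;  ∫_0^1 x dx = 1/2.
Sum: 1/2 − 1 + 1/2 = 0.
So RHS = -∫_0^1 v(x) φ(x) dx = 0.
LHS = RHS, so the identity holds for this test φ.
Moreover u is smooth here and v(x) = u'(x) = 1 - 2*x pointwise, so the identity holds for every test function. Hence v is the weak derivative of u.


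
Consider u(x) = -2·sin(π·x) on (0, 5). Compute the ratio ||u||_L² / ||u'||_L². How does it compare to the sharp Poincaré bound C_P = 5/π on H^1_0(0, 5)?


||u||_L² / ||u'||_L² = 1/π < C_P = 5/π.

u(x) = -2·sin(π·x), so u'(x) = -2*π*cos(π*x).
Writing u(x) = A·sin(kπx/L) with A = -2 and k = 5, use ∫_0^L sin²(kπx/L) dx = L/2 and ∫_0^L cos²(kπx/L) dx = L/2.
u² = 4·sin²(π·x) and (u')² = 4*π^2·cos²(π·x), and each of sin², cos² integrates to L/2 = 5/2 over (0, 5).
∫_0^5 u² dx = 10, so ||u||_L² = sqrt(10).
∫_0^5 (u')² dx = 10*π^2, so ||u'||_L² = sqrt(10)*π.
Ratio ||u||_L² / ||u'||_L² = 1/π.
Sharp Poincaré constant on H^1_0(0, 5) is C_P = L/π = 5/π, achieved by sin(π/5·x).
This is the k = 5 harmonic; the ratio L/(kπ) is strictly less than C_P = L/π, consistent with the sharp inequality ||u||_L² ≤ C_P ||u'||_L².


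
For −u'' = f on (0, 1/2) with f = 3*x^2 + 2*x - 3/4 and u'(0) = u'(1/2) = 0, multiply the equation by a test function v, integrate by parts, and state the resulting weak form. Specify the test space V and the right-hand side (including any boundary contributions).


V = H^1(0, 1/2) (no boundary constraint on v; u is determined up to an additive constant); weak form: ∫_0^1/2 u'v' dx = ∫_0^1/2 (3*x^2 + 2*x - 3/4) v dx for all v ∈ V.

Multiply both sides by a test function v and integrate from 0 to 1/2:
  ∫_0^1/2 −u''(x) v(x) dx = ∫_0^1/2 f(x) v(x) dx.
Integrate the LHS by parts once:
  ∫_0^1/2 −u'' v dx = −[u'(x) v(x)]_0^1/2 + ∫_0^1/2 u'(x) v'(x) dx.
Thus ∫_0^1/2 u'(x) v'(x) dx = ∫_0^1/2 f(x) v(x) dx + [u'(x) v(x)]_0^1/2.
Choose V so that boundary terms are either known or forced to vanish.
u has homogeneous Neumann: u'(0) = u'(1/2) = 0. So [u' v]_0^1/2 = 0·v(1/2) − 0·v(0) = 0 for any v; take V = H^1(0, 1/2).
Weak formulation: find u (satisfying any essential BC) such that ∫_0^1/2 u'(x) v'(x) dx = ∫_0^1/2 f v dx for all v ∈ V (homogeneous Neumann, so boundary terms vanish).
Substituting f(x) = 3*x^2 + 2*x - 3/4, the right-hand side is ∫_0^1/2 (3*x^2 + 2*x - 3/4) v dx.
Compatibility check (pure Neumann): taking v ≡ 1 ∈ V gives 0 = ∫_0^1/2 f dx + (0) − (0), i.e. ∫_0^1/2 f dx must equal u'(0) − u'(1/2) = 0. Indeed ∫_0^1/2 (3*x^2 + 2*x - 3/4) dx = 0, so the data are compatible. The solution is then unique only up to an additive constant (fix it e.g. by requiring ∫_0^1/2 u dx = 0).


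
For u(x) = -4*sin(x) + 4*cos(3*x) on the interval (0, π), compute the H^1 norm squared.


||u||_{H^1(0,π)}^2 = 96*π

u'(x) = -12*sin(3*x) - 4*cos(x).
Expand u² and (u')² and integrate term by term on (0, π), using: for integers n ≥ 1, ∫_0^π sin²(nx) dx = ∫_0^π cos²(nx) dx = π/2; for n ≠ n', ∫_0^π sin(nx)sin(n'x) dx = ∫_0^π cos(nx)cos(n'x) dx = 0; and by product-to-sum, ∫_0^π sin(nx)cos(n'x) dx = ½∫_0^π [sin((n+n')x) + sin((n−n')x)] dx, which is 0 when n+n' is even and 2n/(n²−n'²) when n+n' is odd (it need not vanish on (0, π)).
  u² squared terms: (-4)²·∫sin(x)² dx = 16·π/2 = 8*π;  (4)²·∫cos(3x)² dx = 16·π/2 = 8*π.
  u² cross terms: 2·(-4)·(4)·∫sin(x)·cos(3x) dx = -32·(0) = 0.
  So ∫_0^π u² dx = 8*π + 8*π + 0 = 16*π.
  (u')² squared terms: (-12)²·∫sin(3x)² dx = 144·π/2 = 72*π;  (-4)²·∫cos(x)² dx = 16·π/2 = 8*π.
  (u')² cross terms: 2·(-12)·(-4)·∫sin(3x)·cos(x) dx = 96·(0) = 0.
  So ∫_0^π (u')² dx = 72*π + 8*π + 0 = 80*π.
||u||_{H^1}^2 = (16*π) + (80*π) = 96*π.


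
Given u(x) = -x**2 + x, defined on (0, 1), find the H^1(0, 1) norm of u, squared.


||u||_{H^1}^2 = 11/30

The H^1 norm (squared) on an interval (0, L) is
  ||u||_{H^1}^2 = ∫_0^L u(x)^2 dx + ∫_0^L u'(x)^2 dx.
Compute u'(x) = 1 - 2*x.
Then u(x)^2 = x**4 - 2*x**3 + x**2 and u'(x)^2 = 4*x**2 - 4*x + 1.
Integrate each monomial from 0 to 1 using ∫_0^1 c·x^n dx = c·1^(n+1)/(n+1):
  ∫_0^1 u(x)^2 dx = ∫_0^1 (x^4 - 2*x^3 + x^2) dx. Term by term:
    ∫_0^1 x^4 dx = 1/5;  ∫_0^1 -2*x^3 dx = -1/2;  ∫_0^1 x^2 dx = 1/3.
  Sum: 1/5 − 1/2 + 1/3 = 1/30.
  ∫_0^1 u'(x)^2 dx = ∫_0^1 (4*x^2 - 4*x + 1) dx. Term by term:
    ∫_0^1 4*x^2 dx = 4/3;  ∫_0^1 -4*x dx = -2;  ∫_0^1 1 dx = 1.
  Sum: 4/3 − 2 + 1 = 1/3.
Adding: ||u||_{H^1}^2 = 1/30 + 1/3 = 11/30.


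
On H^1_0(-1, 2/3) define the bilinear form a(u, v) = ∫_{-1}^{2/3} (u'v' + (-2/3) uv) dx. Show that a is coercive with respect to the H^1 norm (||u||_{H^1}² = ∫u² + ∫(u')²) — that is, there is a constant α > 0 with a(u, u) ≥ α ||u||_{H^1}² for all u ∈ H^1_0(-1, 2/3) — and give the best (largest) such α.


α = (-50 + 27*π^2)/(3*(25 + 9*π^2))

Coercivity of a(·,·) on H^1_0(-1, 2/3) means a(u, u) ≥ α ||u||_{H^1}² for every u ∈ H^1_0.
The interval has length L = 5/3, and Poincaré/coercivity depend only on L. Here a(u, u) = ∫(u')² + (-2/3)·∫u².
Here c = -2/3 < 0 with |c| < (π/L)² = 9*π^2/25, so coercivity still holds. The condition a(u,u) ≥ α||u||_{H^1}² reads (1−α)∫(u')² ≥ (α−c)∫u². Any admissible α is ≤ 1 (rapidly oscillating u have ∫u²/∫(u')² → 0), and α = 1 would force 0 ≥ (1−c)∫u², impossible since c < 1; so 1−α > 0. By the sharp Poincaré inequality on H^1_0 of an interval of length L, ∫(u')² ≥ (π/L)²∫u² with equality for the first sine mode sin(π(x−x₀)/L) (x₀ the left endpoint), so the inequality holds for all u iff (1−α)(π/L)² ≥ α − c, i.e. α ≤ ((π/L)² + c)/((π/L)² + 1) = (1 + c(L/π)²)/(1 + (L/π)²). (Direct route, valid since c ≤ 0: Poincaré gives c∫u² ≥ c(L/π)²∫(u')², so a(u,u) ≥ (1 + c(L/π)²)∫(u')², while ||u||_{H^1}² ≤ (1 + (L/π)²)∫(u')²; dividing yields the same α.) With (π/L)² = 9*π^2/25 and c = -2/3, the largest admissible constant is α = ((π/L)² + c)/((π/L)² + 1).
Simplifying, α = (-50 + 27*π^2)/(3*(25 + 9*π^2)).


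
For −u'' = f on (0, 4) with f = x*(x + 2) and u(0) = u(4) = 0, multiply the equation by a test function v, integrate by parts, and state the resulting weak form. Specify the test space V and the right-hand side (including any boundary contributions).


V = H^1_0(0, 4) (so v(0) = v(4) = 0); weak form: ∫_0^4 u'v' dx = ∫_0^4 (x*(x + 2)) v dx for all v ∈ V.

Multiply both sides by a test function v and integrate from 0 to 4:
  ∫_0^4 −u''(x) v(x) dx = ∫_0^4 f(x) v(x) dx.
Integrate the LHS by parts once:
  ∫_0^4 −u'' v dx = −[u'(x) v(x)]_0^4 + ∫_0^4 u'(x) v'(x) dx.
Thus ∫_0^4 u'(x) v'(x) dx = ∫_0^4 f(x) v(x) dx + [u'(x) v(x)]_0^4.
Choose V so that boundary terms are either known or forced to vanish.
u is Dirichlet: u(0) = u(4) = 0. Let V = H^1_0(0, 4); then v(0) = v(4) = 0, and [u' v]_0^4 = 0.
Weak formulation: find u (satisfying any essential BC) such that ∫_0^4 u'(x) v'(x) dx = ∫_0^4 f v dx for all v ∈ V.
Substituting f(x) = x*(x + 2), the right-hand side is ∫_0^4 (x*(x + 2)) v dx.


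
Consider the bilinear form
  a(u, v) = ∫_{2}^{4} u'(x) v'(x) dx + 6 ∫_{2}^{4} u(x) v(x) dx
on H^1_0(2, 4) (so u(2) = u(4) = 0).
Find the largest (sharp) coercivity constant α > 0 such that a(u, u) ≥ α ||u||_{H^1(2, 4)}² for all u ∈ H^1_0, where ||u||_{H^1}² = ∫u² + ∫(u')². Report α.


α = 1

Coercivity of a(·,·) on H^1_0(2, 4) means a(u, u) ≥ α ||u||_{H^1}² for every u ∈ H^1_0.
The interval has length L = 2, and Poincaré/coercivity depend only on L. Here a(u, u) = ∫(u')² + (6)·∫u².
Here c = 6 ≥ 1, so a(u,u) = ∫(u')² + c∫u² ≥ ∫(u')² + ∫u² = ||u||_{H^1}², i.e. α = 1 works. No larger α is possible: a(u,u) ≥ α||u||_{H^1}² means (1−α)∫(u')² ≥ (α−c)∫u², and for the modes u_n = sin(nπ(x−x₀)/L) (x₀ the left endpoint) one has ∫u_n²/∫(u_n')² = (L/(nπ))² → 0, so a(u_n,u_n)/||u_n||_{H^1}² → 1. Hence the optimal constant is α = 1.
Therefore α = 1.


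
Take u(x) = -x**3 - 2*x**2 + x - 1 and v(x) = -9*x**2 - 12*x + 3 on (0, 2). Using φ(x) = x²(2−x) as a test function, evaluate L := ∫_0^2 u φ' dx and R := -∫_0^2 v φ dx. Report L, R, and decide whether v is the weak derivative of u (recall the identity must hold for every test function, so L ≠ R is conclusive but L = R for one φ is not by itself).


LHS = 172/15, RHS = 172/5. No, v is not the weak derivative of u.

u(x) = -x**3 - 2*x**2 + x - 1, classical derivative u'(x) = -3*x**2 - 4*x + 1.
φ(x) = x²(2−x), so φ'(x) = x*(4 - 3*x).
Note φ(0) = φ(2) = 0, so the boundary term u·φ vanishes.
LHS = ∫_0^2 u(x) φ'(x) dx = ∫_0^2 (3*x^5 + 2*x^4 - 11*x^3 + 7*x^2 - 4*x) dx. Term by term:
  ∫_0^2 3*x^5 dx = 32;  ∫_0^2 2*x^4 dx = 64/5;  ∫_0^2 -11*x^3 dx = -44;
  ∫_0^2 7*x^2 dx = 56/3;  ∫_0^2 -4*x dx = -8.
Sum: 32 + 64/5 − 44 + 56/3 − 8 = 172/15.
So LHS = 172/15.
∫_0^2 v(x) φ(x) dx = ∫_0^2 (9*x^5 - 6*x^4 - 27*x^3 + 6*x^2) dx. Term by term:
  ∫_0^2 9*x^5 dx = 96;  ∫_0^2 -6*x^4 dx = -192/5;  ∫_0^2 -27*x^3 dx = -108;
  ∫_0^2 6*x^2 dx = 16.
Sum: 96 − 192/5 − 108 + 16 = -172/5.
So RHS = -∫_0^2 v(x) φ(x) dx = 172/5.
LHS − RHS = -344/15 ≠ 0, so the identity fails.
(For a valid weak derivative the identity must hold for EVERY test function, in particular this one. The failure shows v is NOT the weak derivative of u.)
Correct weak derivative would be u'(x) = -3*x**2 - 4*x + 1.


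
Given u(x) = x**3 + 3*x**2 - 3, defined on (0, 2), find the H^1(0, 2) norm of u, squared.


||u||_{H^1}^2 = 13422/35

The H^1 norm (squared) on an interval (0, L) is
  ||u||_{H^1}^2 = ∫_0^L u(x)^2 dx + ∫_0^L u'(x)^2 dx.
Compute u'(x) = 3*x**2 + 6*x.
Then u(x)^2 = x**6 + 6*x**5 + 9*x**4 - 6*x**3 - 18*x**2 + 9 and u'(x)^2 = 9*x**4 + 36*x**3 + 36*x**2.
Integrate each monomial from 0 to 2 using ∫_0^2 c·x^n dx = c·2^(n+1)/(n+1):
  ∫_0^2 u(x)^2 dx = ∫_0^2 (x^6 + 6*x^5 + 9*x^4 - 6*x^3 - 18*x^2 + 9) dx. Term by term:
    ∫_0^2 x^6 dx = 128/7;  ∫_0^2 6*x^5 dx = 64;  ∫_0^2 9*x^4 dx = 288/5;
    ∫_0^2 -6*x^3 dx = -24;  ∫_0^2 -18*x^2 dx = -48;  ∫_0^2 9 dx = 18.
  Sum: 128/7 + 64 + 288/5 − 24 − 48 + 18 = 3006/35.
  ∫_0^2 u'(x)^2 dx = ∫_0^2 (9*x^4 + 36*x^3 + 36*x^2) dx. Term by term:
    ∫_0^2 9*x^4 dx = 288/5;  ∫_0^2 36*x^3 dx = 144;  ∫_0^2 36*x^2 dx = 96.
  Sum: 288/5 + 144 + 96 = 1488/5.
Adding: ||u||_{H^1}^2 = 3006/35 + 1488/5 = 13422/35.


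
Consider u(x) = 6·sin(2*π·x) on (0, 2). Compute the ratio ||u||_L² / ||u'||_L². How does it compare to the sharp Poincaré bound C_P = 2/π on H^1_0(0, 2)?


||u||_L² / ||u'||_L² = 1/(2*π) < C_P = 2/π.

u(x) = 6·sin(2*π·x), so u'(x) = 12*π*cos(2*π*x).
Writing u(x) = A·sin(kπx/L) with A = 6 and k = 4, use ∫_0^L sin²(kπx/L) dx = L/2 and ∫_0^L cos²(kπx/L) dx = L/2.
u² = 36·sin²(2*π·x) and (u')² = 144*π^2·cos²(2*π·x), and each of sin², cos² integrates to L/2 = 1 over (0, 2).
∫_0^2 u² dx = 36, so ||u||_L² = 6.
∫_0^2 (u')² dx = 144*π^2, so ||u'||_L² = 12*π.
Ratio ||u||_L² / ||u'||_L² = 1/(2*π).
Sharp Poincaré constant on H^1_0(0, 2) is C_P = L/π = 2/π, achieved by sin(π/2·x).
This is the k = 4 harmonic; the ratio L/(kπ) is strictly less than C_P = L/π, consistent with the sharp inequality ||u||_L² ≤ C_P ||u'||_L².


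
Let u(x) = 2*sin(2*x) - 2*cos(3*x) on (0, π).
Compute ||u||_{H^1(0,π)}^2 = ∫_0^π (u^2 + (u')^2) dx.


||u||_{H^1(0,π)}^2 = 64 + 30*π

u'(x) = 6*sin(3*x) + 4*cos(2*x).
Expand u² and (u')² and integrate term by term on (0, π), using: for integers n ≥ 1, ∫_0^π sin²(nx) dx = ∫_0^π cos²(nx) dx = π/2; for n ≠ n', ∫_0^π sin(nx)sin(n'x) dx = ∫_0^π cos(nx)cos(n'x) dx = 0; and by product-to-sum, ∫_0^π sin(nx)cos(n'x) dx = ½∫_0^π [sin((n+n')x) + sin((n−n')x)] dx, which is 0 when n+n' is even and 2n/(n²−n'²) when n+n' is odd (it need not vanish on (0, π)).
  u² squared terms: (-2)²·∫cos(3x)² dx = 4·π/2 = 2*π;  (2)²·∫sin(2x)² dx = 4·π/2 = 2*π.
  u² cross terms: 2·(-2)·(2)·∫cos(3x)·sin(2x) dx = -8·(-4/5) = 32/5.
  So ∫_0^π u² dx = 2*π + 2*π + 32/5 = 32/5 + 4*π.
  (u')² squared terms: (4)²·∫cos(2x)² dx = 16·π/2 = 8*π;  (6)²·∫sin(3x)² dx = 36·π/2 = 18*π.
  (u')² cross terms: 2·(4)·(6)·∫cos(2x)·sin(3x) dx = 48·(6/5) = 288/5.
  So ∫_0^π (u')² dx = 8*π + 18*π + 288/5 = 288/5 + 26*π.
||u||_{H^1}^2 = (32/5 + 4*π) + (288/5 + 26*π) = 64 + 30*π.


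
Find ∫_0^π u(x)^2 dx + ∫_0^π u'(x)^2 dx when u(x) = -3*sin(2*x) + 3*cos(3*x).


||u||_{H^1(0,π)}^2 = 144 + 135*π/2

u'(x) = -9*sin(3*x) - 6*cos(2*x).
Expand u² and (u')² and integrate term by term on (0, π), using: for integers n ≥ 1, ∫_0^π sin²(nx) dx = ∫_0^π cos²(nx) dx = π/2; for n ≠ n', ∫_0^π sin(nx)sin(n'x) dx = ∫_0^π cos(nx)cos(n'x) dx = 0; and by product-to-sum, ∫_0^π sin(nx)cos(n'x) dx = ½∫_0^π [sin((n+n')x) + sin((n−n')x)] dx, which is 0 when n+n' is even and 2n/(n²−n'²) when n+n' is odd (it need not vanish on (0, π)).
  u² squared terms: (-3)²·∫sin(2x)² dx = 9·π/2 = 9*π/2;  (3)²·∫cos(3x)² dx = 9·π/2 = 9*π/2.
  u² cross terms: 2·(-3)·(3)·∫sin(2x)·cos(3x) dx = -18·(-4/5) = 72/5.
  So ∫_0^π u² dx = 9*π/2 + 9*π/2 + 72/5 = 72/5 + 9*π.
  (u')² squared terms: (-9)²·∫sin(3x)² dx = 81·π/2 = 81*π/2;  (-6)²·∫cos(2x)² dx = 36·π/2 = 18*π.
  (u')² cross terms: 2·(-9)·(-6)·∫sin(3x)·cos(2x) dx = 108·(6/5) = 648/5.
  So ∫_0^π (u')² dx = 81*π/2 + 18*π + 648/5 = 648/5 + 117*π/2.
||u||_{H^1}^2 = (72/5 + 9*π) + (648/5 + 117*π/2) = 144 + 135*π/2.


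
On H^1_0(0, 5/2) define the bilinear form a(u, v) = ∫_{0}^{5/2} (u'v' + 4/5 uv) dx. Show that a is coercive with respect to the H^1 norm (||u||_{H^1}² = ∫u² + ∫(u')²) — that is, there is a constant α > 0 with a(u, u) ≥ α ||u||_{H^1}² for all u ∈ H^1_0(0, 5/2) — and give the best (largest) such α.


α = 4*(5 + π^2)/(25 + 4*π^2)

Coercivity of a(·,·) on H^1_0(0, 5/2) means a(u, u) ≥ α ||u||_{H^1}² for every u ∈ H^1_0.
The interval has length L = 5/2, and Poincaré/coercivity depend only on L. Here a(u, u) = ∫(u')² + (4/5)·∫u².
Here 0 < c = 4/5 < 1. The condition a(u,u) ≥ α||u||_{H^1}² reads (1−α)∫(u')² ≥ (α−c)∫u². Any admissible α is ≤ 1 (rapidly oscillating u have ∫u²/∫(u')² → 0), and α = 1 would force 0 ≥ (1−c)∫u², impossible since c < 1; so 1−α > 0. By the sharp Poincaré inequality on H^1_0 of an interval of length L, ∫(u')² ≥ (π/L)²∫u² with equality for the first sine mode sin(π(x−x₀)/L) (x₀ the left endpoint), so the inequality holds for all u iff (1−α)(π/L)² ≥ α − c, i.e. α ≤ ((π/L)² + c)/((π/L)² + 1) = (1 + c(L/π)²)/(1 + (L/π)²). With (π/L)² = 4*π^2/25 and c = 4/5, the largest admissible constant is α = ((π/L)² + c)/((π/L)² + 1).
Simplifying, α = 4*(5 + π^2)/(25 + 4*π^2).


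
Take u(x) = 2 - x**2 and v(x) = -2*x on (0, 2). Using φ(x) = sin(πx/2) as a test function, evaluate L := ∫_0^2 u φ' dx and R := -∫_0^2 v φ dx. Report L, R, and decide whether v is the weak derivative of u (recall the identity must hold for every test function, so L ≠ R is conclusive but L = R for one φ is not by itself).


LHS = 8/π, RHS = 8/π. Yes, v = u' weakly.

u(x) = 2 - x**2, classical derivative u'(x) = -2*x.
φ(x) = sin(πx/2), so φ'(x) = π*cos(π*x/2)/2.
Note φ(0) = φ(2) = 0, so the boundary term u·φ vanishes.
LHS = ∫_0^2 u(x) φ'(x) dx = ∫_0^2 (-π*x^2*cos(π*x/2)/2 + π*cos(π*x/2)) dx. Term by term:
  ∫_0^2 π*cos(π*x/2) dx = 0;  ∫_0^2 -π*x^2*cos(π*x/2)/2 dx = 8/π.
Sum: 0 + 8/π = 8/π.
So LHS = 8/π.
∫_0^2 v(x) φ(x) dx = ∫_0^2 (-2*x*sin(π*x/2)) dx. Term by term:
  ∫_0^2 -2*x*sin(π*x/2) dx = -8/π.
So RHS = -∫_0^2 v(x) φ(x) dx = 8/π.
LHS = RHS, so the identity holds for this test φ.
Moreover u is smooth here and v(x) = u'(x) = -2*x pointwise, so the identity holds for every test function. Hence v is the weak derivative of u.


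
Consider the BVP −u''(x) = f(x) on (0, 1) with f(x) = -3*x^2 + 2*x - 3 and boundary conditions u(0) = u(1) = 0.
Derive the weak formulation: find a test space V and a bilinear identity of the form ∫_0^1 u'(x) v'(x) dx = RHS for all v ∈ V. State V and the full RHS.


V = H^1_0(0, 1) (so v(0) = v(1) = 0); weak form: ∫_0^1 u'v' dx = ∫_0^1 (-3*x^2 + 2*x - 3) v dx for all v ∈ V.

Multiply both sides by a test function v and integrate from 0 to 1:
  ∫_0^1 −u''(x) v(x) dx = ∫_0^1 f(x) v(x) dx.
Integrate the LHS by parts once:
  ∫_0^1 −u'' v dx = −[u'(x) v(x)]_0^1 + ∫_0^1 u'(x) v'(x) dx.
Thus ∫_0^1 u'(x) v'(x) dx = ∫_0^1 f(x) v(x) dx + [u'(x) v(x)]_0^1.
Choose V so that boundary terms are either known or forced to vanish.
u is Dirichlet: u(0) = u(1) = 0. Let V = H^1_0(0, 1); then v(0) = v(1) = 0, and [u' v]_0^1 = 0.
Weak formulation: find u (satisfying any essential BC) such that ∫_0^1 u'(x) v'(x) dx = ∫_0^1 f v dx for all v ∈ V.
Substituting f(x) = -3*x^2 + 2*x - 3, the right-hand side is ∫_0^1 (-3*x^2 + 2*x - 3) v dx.
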